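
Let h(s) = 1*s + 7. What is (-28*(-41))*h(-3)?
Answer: 4592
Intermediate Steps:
h(s) = 7 + s (h(s) = s + 7 = 7 + s)
(-28*(-41))*h(-3) = (-28*(-41))*(7 - 3) = 1148*4 = 4592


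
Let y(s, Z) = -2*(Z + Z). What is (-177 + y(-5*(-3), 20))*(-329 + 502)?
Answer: -44461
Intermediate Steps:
y(s, Z) = -4*Z
(-177 + y(-5*(-3), 20))*(-329 + 502) = (-177 - 4*20)*(-329 + 502) = (-177 - 80)*173 = -257*173 = -44461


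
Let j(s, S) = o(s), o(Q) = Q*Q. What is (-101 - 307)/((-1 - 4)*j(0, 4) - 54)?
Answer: 68/9 ≈ 7.5556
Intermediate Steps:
o(Q) = Q**2
j(s, S) = s**2
(-101 - 307)/((-1 - 4)*j(0, 4) - 54) = (-101 - 307)/((-1 - 4)*0**2 - 54) = -408/(-5*0 - 54) = -408/(0 - 54) = -408/(-54) = -408*(-1/54) = 68/9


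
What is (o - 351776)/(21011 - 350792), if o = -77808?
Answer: 429584/329781 ≈ 1.3026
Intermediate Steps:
(o - 351776)/(21011 - 350792) = (-77808 - 351776)/(21011 - 350792) = -429584/(-329781) = -429584*(-1/329781) = 429584/329781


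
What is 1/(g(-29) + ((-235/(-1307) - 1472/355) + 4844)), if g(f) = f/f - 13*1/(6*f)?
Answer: 80733390/390839063009 ≈ 0.00020656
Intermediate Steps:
g(f) = 1 - 13/(6*f) (g(f) = 1 - 13*1/(6*f) = 1 - 13/(6*f))
1/(g(-29) + ((-235/(-1307) - 1472/355) + 4844)) = 1/((-13/6 - 29)/(-29) + ((-235/(-1307) - 1472/355) + 4844)) = 1/(-1/29*(-187/6) + ((-235*(-1/1307) - 1472*1/355) + 4844)) = 1/(187/174 + ((235/1307 - 1472/355) + 4844)) = 1/(187/174 + (-1840479/463985 + 4844)) = 1/(187/174 + 2245702861/463985) = 1/(390839063009/80733390) = 80733390/390839063009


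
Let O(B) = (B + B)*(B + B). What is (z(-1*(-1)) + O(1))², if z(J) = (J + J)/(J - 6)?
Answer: 324/25 ≈ 12.960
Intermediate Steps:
O(B) = 4*B² (O(B) = (2*B)*(2*B) = 4*B²)
z(J) = 2*J/(-6 + J) (z(J) = (2*J)/(-6 + J) = 2*J/(-6 + J))
(z(-1*(-1)) + O(1))² = (2*(-1*(-1))/(-6 - 1*(-1)) + 4*1²)² = (2*1/(-6 + 1) + 4*1)² = (2*1/(-5) + 4)² = (2*1*(-⅕) + 4)² = (-⅖ + 4)² = (18/5)² = 324/25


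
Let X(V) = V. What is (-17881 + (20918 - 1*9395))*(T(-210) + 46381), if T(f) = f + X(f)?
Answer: -292220038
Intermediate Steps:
T(f) = 2*f (T(f) = f + f = 2*f)
(-17881 + (20918 - 1*9395))*(T(-210) + 46381) = (-17881 + (20918 - 1*9395))*(2*(-210) + 46381) = (-17881 + (20918 - 9395))*(-420 + 46381) = (-17881 + 11523)*45961 = -6358*45961 = -292220038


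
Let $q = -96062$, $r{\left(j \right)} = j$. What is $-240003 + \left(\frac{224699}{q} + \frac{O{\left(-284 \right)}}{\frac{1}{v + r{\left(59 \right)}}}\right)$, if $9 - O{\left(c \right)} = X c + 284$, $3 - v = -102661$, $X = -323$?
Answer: $- \frac{907927597822667}{96062} \approx -9.4515 \cdot 10^{9}$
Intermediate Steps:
$v = 102664$ ($v = 3 - -102661 = 3 + 102661 = 102664$)
$O{\left(c \right)} = -275 + 323 c$ ($O{\left(c \right)} = 9 - \left(- 323 c + 284\right) = 9 - \left(284 - 323 c\right) = 9 + \left(-284 + 323 c\right) = -275 + 323 c$)
$-240003 + \left(\frac{224699}{q} + \frac{O{\left(-284 \right)}}{\frac{1}{v + r{\left(59 \right)}}}\right) = -240003 + \left(\frac{224699}{-96062} + \frac{-275 + 323 \left(-284\right)}{\frac{1}{102664 + 59}}\right) = -240003 + \left(224699 \left(- \frac{1}{96062}\right) + \frac{-275 - 91732}{\frac{1}{102723}}\right) = -240003 - \left(\frac{224699}{96062} + 92007 \frac{1}{\frac{1}{102723}}\right) = -240003 - \frac{907904542654481}{96062} = - \frac{907927597822667}{96062}$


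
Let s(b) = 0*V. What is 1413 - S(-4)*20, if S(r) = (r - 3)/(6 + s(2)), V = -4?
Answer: 4309/3 ≈ 1436.3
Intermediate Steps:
s(b) = 0 (s(b) = 0*(-4) = 0)
S(r) = -1/2 + r/6 (S(r) = (r - 3)/(6 + 0) = (-3 + r)/6 = (-3 + r)*(1/6) = -1/2 + r/6)
1413 - S(-4)*20 = 1413 - (-1/2 + (1/6)*(-4))*20 = 1413 - (-1/2 - 2/3)*20 = 1413 - (-7)*20/6 = 1413 - 1*(-70/3) = 1413 + 70/3 = 4309/3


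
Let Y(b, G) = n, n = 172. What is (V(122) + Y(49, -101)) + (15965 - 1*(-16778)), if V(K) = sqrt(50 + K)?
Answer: 32915 + 2*sqrt(43) ≈ 32928.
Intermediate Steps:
Y(b, G) = 172
(V(122) + Y(49, -101)) + (15965 - 1*(-16778)) = (sqrt(50 + 122) + 172) + (15965 - 1*(-16778)) = (sqrt(172) + 172) + (15965 + 16778) = (2*sqrt(43) + 172) + 32743 = (172 + 2*sqrt(43)) + 32743 = 32915 + 2*sqrt(43)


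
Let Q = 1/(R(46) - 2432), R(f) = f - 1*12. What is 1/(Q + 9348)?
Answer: 2398/22416503 ≈ 0.00010697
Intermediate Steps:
R(f) = -12 + f (R(f) = f - 12 = -12 + f)
Q = -1/2398 (Q = 1/((-12 + 46) - 2432) = 1/(34 - 2432) = 1/(-2398) = -1/2398 ≈ -0.00041701)
1/(Q + 9348) = 1/(-1/2398 + 9348) = 1/(22416503/2398) = 2398/22416503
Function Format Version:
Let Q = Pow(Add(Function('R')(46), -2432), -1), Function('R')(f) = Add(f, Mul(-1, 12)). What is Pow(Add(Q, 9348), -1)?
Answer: Rational(2398, 22416503) ≈ 0.00010697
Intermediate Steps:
Function('R')(f) = Add(-12, f) (Function('R')(f) = Add(f, -12) = Add(-12, f))
Q = Rational(-1, 2398) (Q = Pow(Add(Add(-12, 46), -2432), -1) = Pow(Add(34, -2432), -1) = Pow(-2398, -1) = Rational(-1, 2398) ≈ -0.00041701)
Pow(Add(Q, 9348), -1) = Pow(Add(Rational(-1, 2398), 9348), -1) = Pow(Rational(22416503, 2398), -1) = Rational(2398, 22416503)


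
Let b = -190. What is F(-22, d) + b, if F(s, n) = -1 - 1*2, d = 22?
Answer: -193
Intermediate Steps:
F(s, n) = -3 (F(s, n) = -1 - 2 = -3)
F(-22, d) + b = -3 - 190 = -193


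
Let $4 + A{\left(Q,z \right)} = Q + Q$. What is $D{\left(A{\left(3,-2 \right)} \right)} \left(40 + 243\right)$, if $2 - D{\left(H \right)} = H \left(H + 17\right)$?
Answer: $-10188$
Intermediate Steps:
$A{\left(Q,z \right)} = -4 + 2 Q$ ($A{\left(Q,z \right)} = -4 + \left(Q + Q\right) = -4 + 2 Q$)
$D{\left(H \right)} = 2 - H \left(17 + H\right)$ ($D{\left(H \right)} = 2 - H \left(H + 17\right) = 2 - H \left(17 + H\right)$)
$D{\left(A{\left(3,-2 \right)} \right)} \left(40 + 243\right) = \left(2 - \left(-4 + 2 \cdot 3\right)^{2} - 17 \left(-4 + 2 \cdot 3\right)\right) \left(40 + 243\right) = \left(2 - \left(-4 + 6\right)^{2} - 17 \left(-4 + 6\right)\right) 283 = \left(2 - 2^{2} - 34\right) 283 = \left(2 - 4 - 34\right) 283 = \left(-36\right) 283 = -10188$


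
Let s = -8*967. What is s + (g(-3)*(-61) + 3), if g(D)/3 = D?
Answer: -7184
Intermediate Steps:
g(D) = 3*D
s = -7736
s + (g(-3)*(-61) + 3) = -7736 + ((3*(-3))*(-61) + 3) = -7736 + (-9*(-61) + 3) = -7736 + (549 + 3) = -7736 + 552 = -7184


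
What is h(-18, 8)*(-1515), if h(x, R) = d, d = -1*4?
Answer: 6060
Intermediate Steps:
d = -4
h(x, R) = -4
h(-18, 8)*(-1515) = -4*(-1515) = 6060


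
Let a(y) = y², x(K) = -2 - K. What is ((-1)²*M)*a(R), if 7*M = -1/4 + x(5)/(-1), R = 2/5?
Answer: 27/175 ≈ 0.15429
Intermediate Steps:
R = ⅖ (R = 2*(⅕) = ⅖ ≈ 0.40000)
M = 27/28 (M = (-1/4 + (-2 - 1*5)/(-1))/7 = (-1*¼ + (-2 - 5)*(-1))/7 = (-¼ - 7*(-1))/7 = (-¼ + 7)/7 = (⅐)*(27/4) = 27/28 ≈ 0.96429)
((-1)²*M)*a(R) = ((-1)²*(27/28))*(⅖)² = (1*(27/28))*(4/25) = (27/28)*(4/25) = 27/175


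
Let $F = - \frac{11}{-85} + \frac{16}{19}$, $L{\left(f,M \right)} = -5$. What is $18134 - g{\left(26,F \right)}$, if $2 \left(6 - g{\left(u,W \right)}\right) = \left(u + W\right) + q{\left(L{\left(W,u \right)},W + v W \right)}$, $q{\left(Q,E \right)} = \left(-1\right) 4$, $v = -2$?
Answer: $\frac{58590539}{3230} \approx 18140.0$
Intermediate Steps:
$q{\left(Q,E \right)} = -4$
$F = \frac{1569}{1615}$ ($F = \left(-11\right) \left(- \frac{1}{85}\right) + 16 \cdot \frac{1}{19} = \frac{11}{85} + \frac{16}{19} = \frac{1569}{1615} \approx 0.97152$)
$g{\left(u,W \right)} = 8 - \frac{W}{2} - \frac{u}{2}$ ($g{\left(u,W \right)} = 6 - \frac{\left(u + W\right) - 4}{2} = 6 - \frac{\left(W + u\right) - 4}{2} = 6 - \frac{-4 + W + u}{2} = 6 - \left(-2 + \frac{W}{2} + \frac{u}{2}\right) = 8 - \frac{W}{2} - \frac{u}{2}$)
$18134 - g{\left(26,F \right)} = 18134 - \left(8 - \frac{1569}{3230} - 13\right) = 18134 - - \frac{17719}{3230} = 18134 + \frac{17719}{3230} = \frac{58590539}{3230}$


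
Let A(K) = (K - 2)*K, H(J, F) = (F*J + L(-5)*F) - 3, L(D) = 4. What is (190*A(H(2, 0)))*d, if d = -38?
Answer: -108300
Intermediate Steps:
H(J, F) = -3 + 4*F + F*J (H(J, F) = (F*J + 4*F) - 3 = (4*F + F*J) - 3 = -3 + 4*F + F*J)
A(K) = K*(-2 + K) (A(K) = (-2 + K)*K = K*(-2 + K))
(190*A(H(2, 0)))*d = (190*((-3 + 4*0 + 0*2)*(-2 + (-3 + 4*0 + 0*2))))*(-38) = (190*((-3 + 0 + 0)*(-2 + (-3 + 0 + 0))))*(-38) = (190*(-3*(-2 - 3)))*(-38) = (190*(-3*(-5)))*(-38) = (190*15)*(-38) = 2850*(-38) = -108300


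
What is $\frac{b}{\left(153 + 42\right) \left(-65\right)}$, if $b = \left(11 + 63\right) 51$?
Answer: $- \frac{1258}{4225} \approx -0.29775$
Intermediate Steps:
$b = 3774$ ($b = 74 \cdot 51 = 3774$)
$\frac{b}{\left(153 + 42\right) \left(-65\right)} = \frac{3774}{\left(153 + 42\right) \left(-65\right)} = \frac{3774}{195 \left(-65\right)} = \frac{3774}{-12675} = 3774 \left(- \frac{1}{12675}\right) = - \frac{1258}{4225}$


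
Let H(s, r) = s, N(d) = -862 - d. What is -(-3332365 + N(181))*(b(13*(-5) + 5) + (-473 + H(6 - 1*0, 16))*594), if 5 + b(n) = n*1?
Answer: -924897383904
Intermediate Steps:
b(n) = -5 + n (b(n) = -5 + n*1 = -5 + n)
-(-3332365 + N(181))*(b(13*(-5) + 5) + (-473 + H(6 - 1*0, 16))*594) = -(-3332365 + (-862 - 1*181))*((-5 + (13*(-5) + 5)) + (-473 + (6 - 1*0))*594) = -(-3332365 + (-862 - 181))*((-5 + (-65 + 5)) + (-473 + (6 + 0))*594) = -(-3332365 - 1043)*((-5 - 60) + (-473 + 6)*594) = -(-3333408)*(-65 - 467*594) = -(-3333408)*(-65 - 277398) = -(-3333408)*(-277463) = -1*924897383904 = -924897383904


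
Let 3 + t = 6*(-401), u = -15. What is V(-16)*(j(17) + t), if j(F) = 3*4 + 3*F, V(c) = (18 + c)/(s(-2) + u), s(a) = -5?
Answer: 1173/5 ≈ 234.60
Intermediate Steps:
t = -2409 (t = -3 + 6*(-401) = -3 - 2406 = -2409)
V(c) = -9/10 - c/20 (V(c) = (18 + c)/(-5 - 15) = (18 + c)/(-20) = (18 + c)*(-1/20) = -9/10 - c/20)
j(F) = 12 + 3*F
V(-16)*(j(17) + t) = (-9/10 - 1/20*(-16))*((12 + 3*17) - 2409) = (-9/10 + ⅘)*((12 + 51) - 2409) = -(63 - 2409)/10 = -⅒*(-2346) = 1173/5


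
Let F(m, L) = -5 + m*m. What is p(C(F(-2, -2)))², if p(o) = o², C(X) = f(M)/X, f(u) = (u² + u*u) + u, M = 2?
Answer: 10000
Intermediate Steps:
F(m, L) = -5 + m²
f(u) = u + 2*u² (f(u) = (u² + u²) + u = 2*u² + u = u + 2*u²)
C(X) = 10/X (C(X) = (2*(1 + 2*2))/X = (2*(1 + 4))/X = (2*5)/X = 10/X)
p(C(F(-2, -2)))² = ((10/(-5 + (-2)²))²)² = ((10/(-5 + 4))²)² = ((10/(-1))²)² = ((10*(-1))²)² = ((-10)²)² = 100² = 10000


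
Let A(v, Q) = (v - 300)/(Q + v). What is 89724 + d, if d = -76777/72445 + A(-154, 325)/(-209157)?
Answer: 232477233097892371/2591056785915 ≈ 89723.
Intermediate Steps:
A(v, Q) = (-300 + v)/(Q + v)
d = -2745961545089/2591056785915 (d = -76777/72445 + ((-300 - 154)/(325 - 154))/(-209157) = -76777*1/72445 + (-454/171)*(-1/209157) = -76777/72445 + ((1/171)*(-454))*(-1/209157) = -76777/72445 - 454/171*(-1/209157) = -76777/72445 + 454/35765847 = -2745961545089/2591056785915 ≈ -1.0598)
89724 + d = 89724 - 2745961545089/2591056785915 = 232477233097892371/2591056785915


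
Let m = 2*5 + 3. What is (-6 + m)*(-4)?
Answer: -28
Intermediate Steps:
m = 13 (m = 10 + 3 = 13)
(-6 + m)*(-4) = (-6 + 13)*(-4) = 7*(-4) = -28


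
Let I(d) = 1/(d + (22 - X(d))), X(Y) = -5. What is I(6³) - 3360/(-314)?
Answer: 408397/38151 ≈ 10.705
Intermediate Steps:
I(d) = 1/(27 + d) (I(d) = 1/(d + (22 - 1*(-5))) = 1/(d + (22 + 5)) = 1/(d + 27) = 1/(27 + d))
I(6³) - 3360/(-314) = 1/(27 + 6³) - 3360/(-314) = 1/(27 + 216) - 3360*(-1)/314 = 1/243 - 1*(-1680/157) = 1/243 + 1680/157 = 408397/38151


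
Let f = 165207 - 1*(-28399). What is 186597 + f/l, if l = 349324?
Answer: 32591502017/174662 ≈ 1.8660e+5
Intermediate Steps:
f = 193606 (f = 165207 + 28399 = 193606)
186597 + f/l = 186597 + 193606/349324 = 186597 + 193606*(1/349324) = 186597 + 96803/174662 = 32591502017/174662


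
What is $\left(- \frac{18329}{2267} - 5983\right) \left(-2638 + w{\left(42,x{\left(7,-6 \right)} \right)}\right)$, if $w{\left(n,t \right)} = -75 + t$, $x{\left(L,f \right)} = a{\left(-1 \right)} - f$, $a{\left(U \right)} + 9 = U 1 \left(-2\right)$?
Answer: $\frac{36860978060}{2267} \approx 1.626 \cdot 10^{7}$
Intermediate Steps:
$a{\left(U \right)} = -9 - 2 U$ ($a{\left(U \right)} = -9 + U 1 \left(-2\right) = -9 + U \left(-2\right) = -9 - 2 U$)
$x{\left(L,f \right)} = -7 - f$ ($x{\left(L,f \right)} = \left(-9 - -2\right) - f = \left(-9 + 2\right) - f = -7 - f$)
$\left(- \frac{18329}{2267} - 5983\right) \left(-2638 + w{\left(42,x{\left(7,-6 \right)} \right)}\right) = \left(- \frac{18329}{2267} - 5983\right) \left(-2638 - 76\right) = - \frac{13581790 \left(-2638 - 76\right)}{2267} = \left(- \frac{13581790}{2267}\right) \left(-2714\right) = \frac{36860978060}{2267}$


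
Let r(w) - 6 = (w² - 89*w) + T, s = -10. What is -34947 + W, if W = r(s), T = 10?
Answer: -33941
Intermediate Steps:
r(w) = 16 + w² - 89*w (r(w) = 6 + ((w² - 89*w) + 10) = 6 + (10 + w² - 89*w) = 16 + w² - 89*w)
W = 1006 (W = 16 + (-10)² - 89*(-10) = 16 + 100 + 890 = 1006)
-34947 + W = -34947 + 1006 = -33941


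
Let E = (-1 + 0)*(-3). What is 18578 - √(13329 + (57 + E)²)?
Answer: 18578 - 9*√209 ≈ 18448.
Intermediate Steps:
E = 3 (E = -1*(-3) = 3)
18578 - √(13329 + (57 + E)²) = 18578 - √(13329 + (57 + 3)²) = 18578 - √(13329 + 60²) = 18578 - √(13329 + 3600) = 18578 - √16929 = 18578 - 9*√209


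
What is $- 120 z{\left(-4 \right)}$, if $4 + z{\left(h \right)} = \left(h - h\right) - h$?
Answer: $0$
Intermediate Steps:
$z{\left(h \right)} = -4 - h$ ($z{\left(h \right)} = -4 + \left(\left(h - h\right) - h\right) = -4 + \left(0 - h\right) = -4 - h$)
$- 120 z{\left(-4 \right)} = - 120 \left(-4 - -4\right) = - 120 \left(-4 + 4\right) = \left(-120\right) 0 = 0$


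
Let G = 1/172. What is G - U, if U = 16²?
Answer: -44031/172 ≈ -255.99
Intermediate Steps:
G = 1/172 ≈ 0.0058140
U = 256
G - U = 1/172 - 1*256 = 1/172 - 256 = -44031/172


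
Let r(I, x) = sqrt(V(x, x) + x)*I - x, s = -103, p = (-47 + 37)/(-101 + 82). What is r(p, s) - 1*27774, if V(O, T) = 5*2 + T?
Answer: -27671 + 140*I/19 ≈ -27671.0 + 7.3684*I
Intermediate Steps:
V(O, T) = 10 + T
p = 10/19 (p = -10/(-19) = -10*(-1/19) = 10/19 ≈ 0.52632)
r(I, x) = -x + I*sqrt(10 + 2*x) (r(I, x) = sqrt((10 + x) + x)*I - x = sqrt(10 + 2*x)*I - x = I*sqrt(10 + 2*x) - x = -x + I*sqrt(10 + 2*x))
r(p, s) - 1*27774 = (-1*(-103) + 10*sqrt(10 + 2*(-103))/19) - 1*27774 = (103 + 10*sqrt(10 - 206)/19) - 27774 = (103 + 10*sqrt(-196)/19) - 27774 = (103 + 10*(14*I)/19) - 27774 = (103 + 140*I/19) - 27774 = -27671 + 140*I/19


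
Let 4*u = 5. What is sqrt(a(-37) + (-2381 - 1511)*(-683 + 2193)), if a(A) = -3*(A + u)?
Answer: I*sqrt(23507251)/2 ≈ 2424.2*I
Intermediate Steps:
u = 5/4 (u = (1/4)*5 = 5/4 ≈ 1.2500)
a(A) = -15/4 - 3*A (a(A) = -3*(A + 5/4) = -3*(5/4 + A) = -15/4 - 3*A)
sqrt(a(-37) + (-2381 - 1511)*(-683 + 2193)) = sqrt((-15/4 - 3*(-37)) + (-2381 - 1511)*(-683 + 2193)) = sqrt((-15/4 + 111) - 3892*1510) = sqrt(429/4 - 5876920) = sqrt(-23507251/4) = I*sqrt(23507251)/2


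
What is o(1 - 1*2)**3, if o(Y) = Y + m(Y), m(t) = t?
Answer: -8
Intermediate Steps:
o(Y) = 2*Y (o(Y) = Y + Y = 2*Y)
o(1 - 1*2)**3 = (2*(1 - 1*2))**3 = (2*(1 - 2))**3 = (2*(-1))**3 = (-2)**3 = -8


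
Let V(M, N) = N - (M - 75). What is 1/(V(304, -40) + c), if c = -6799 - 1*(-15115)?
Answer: 1/8047 ≈ 0.00012427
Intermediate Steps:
V(M, N) = 75 + N - M (V(M, N) = N - (-75 + M) = N + (75 - M) = 75 + N - M)
c = 8316 (c = -6799 + 15115 = 8316)
1/(V(304, -40) + c) = 1/((75 - 40 - 1*304) + 8316) = 1/((75 - 40 - 304) + 8316) = 1/(-269 + 8316) = 1/8047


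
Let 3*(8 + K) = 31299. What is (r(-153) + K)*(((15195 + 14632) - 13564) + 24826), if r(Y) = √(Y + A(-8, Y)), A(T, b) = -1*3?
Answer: 428352825 + 82178*I*√39 ≈ 4.2835e+8 + 5.132e+5*I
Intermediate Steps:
K = 10425 (K = -8 + (⅓)*31299 = -8 + 10433 = 10425)
A(T, b) = -3
r(Y) = √(-3 + Y) (r(Y) = √(Y - 3) = √(-3 + Y))
(r(-153) + K)*(((15195 + 14632) - 13564) + 24826) = (√(-3 - 153) + 10425)*(((15195 + 14632) - 13564) + 24826) = (√(-156) + 10425)*((29827 - 13564) + 24826) = (2*I*√39 + 10425)*(16263 + 24826) = (10425 + 2*I*√39)*41089 = 428352825 + 82178*I*√39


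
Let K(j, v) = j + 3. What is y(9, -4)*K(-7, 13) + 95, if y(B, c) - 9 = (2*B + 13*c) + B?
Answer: 159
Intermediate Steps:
y(B, c) = 9 + 3*B + 13*c (y(B, c) = 9 + ((2*B + 13*c) + B) = 9 + (3*B + 13*c) = 9 + 3*B + 13*c)
K(j, v) = 3 + j
y(9, -4)*K(-7, 13) + 95 = (9 + 3*9 + 13*(-4))*(3 - 7) + 95 = (9 + 27 - 52)*(-4) + 95 = -16*(-4) + 95 = 64 + 95 = 159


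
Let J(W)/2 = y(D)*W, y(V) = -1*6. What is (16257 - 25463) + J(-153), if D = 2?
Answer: -7370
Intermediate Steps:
y(V) = -6
J(W) = -12*W (J(W) = 2*(-6*W) = -12*W)
(16257 - 25463) + J(-153) = (16257 - 25463) - 12*(-153) = -9206 + 1836 = -7370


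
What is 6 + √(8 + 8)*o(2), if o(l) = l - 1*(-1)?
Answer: 18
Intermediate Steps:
o(l) = 1 + l (o(l) = l + 1 = 1 + l)
6 + √(8 + 8)*o(2) = 6 + √(8 + 8)*(1 + 2) = 6 + √16*3 = 6 + 4*3 = 6 + 12 = 18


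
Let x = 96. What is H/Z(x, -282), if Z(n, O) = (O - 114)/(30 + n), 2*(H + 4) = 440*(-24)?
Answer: 18494/11 ≈ 1681.3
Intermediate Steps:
H = -5284 (H = -4 + (440*(-24))/2 = -4 + (½)*(-10560) = -4 - 5280 = -5284)
Z(n, O) = (-114 + O)/(30 + n)
H/Z(x, -282) = -5284*(30 + 96)/(-114 - 282) = -5284/(-396/126) = -5284/((1/126)*(-396)) = -5284/(-22/7) = -5284*(-7/22) = 18494/11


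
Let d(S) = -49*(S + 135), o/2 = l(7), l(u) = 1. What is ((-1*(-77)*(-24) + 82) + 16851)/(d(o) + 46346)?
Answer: 15085/39633 ≈ 0.38062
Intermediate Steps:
o = 2 (o = 2*1 = 2)
d(S) = -6615 - 49*S (d(S) = -49*(135 + S) = -6615 - 49*S)
((-1*(-77)*(-24) + 82) + 16851)/(d(o) + 46346) = ((-1*(-77)*(-24) + 82) + 16851)/((-6615 - 49*2) + 46346) = ((77*(-24) + 82) + 16851)/((-6615 - 98) + 46346) = ((-1848 + 82) + 16851)/(-6713 + 46346) = (-1766 + 16851)/39633 = 15085*(1/39633) = 15085/39633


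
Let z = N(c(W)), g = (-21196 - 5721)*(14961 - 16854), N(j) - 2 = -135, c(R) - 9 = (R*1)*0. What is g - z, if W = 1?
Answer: 50954014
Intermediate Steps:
c(R) = 9 (c(R) = 9 + (R*1)*0 = 9 + R*0 = 9 + 0 = 9)
N(j) = -133 (N(j) = 2 - 135 = -133)
g = 50953881 (g = -26917*(-1893) = 50953881)
z = -133
g - z = 50953881 - 1*(-133) = 50953881 + 133 = 50954014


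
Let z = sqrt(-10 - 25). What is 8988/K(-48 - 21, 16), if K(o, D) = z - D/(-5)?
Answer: 239680/377 - 74900*I*sqrt(35)/377 ≈ 635.76 - 1175.4*I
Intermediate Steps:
z = I*sqrt(35) (z = sqrt(-35) = I*sqrt(35) ≈ 5.9161*I)
K(o, D) = D/5 + I*sqrt(35) (K(o, D) = I*sqrt(35) - D/(-5) = I*sqrt(35) - D*(-1)/5 = I*sqrt(35) - (-1)*D/5 = I*sqrt(35) + D/5 = D/5 + I*sqrt(35))
8988/K(-48 - 21, 16) = 8988/((1/5)*16 + I*sqrt(35)) = 8988/(16/5 + I*sqrt(35))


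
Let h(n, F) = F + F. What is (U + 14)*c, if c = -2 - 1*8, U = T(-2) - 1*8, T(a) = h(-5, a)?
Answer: -20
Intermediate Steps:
h(n, F) = 2*F
T(a) = 2*a
U = -12 (U = 2*(-2) - 1*8 = -4 - 8 = -12)
c = -10 (c = -2 - 8 = -10)
(U + 14)*c = (-12 + 14)*(-10) = 2*(-10) = -20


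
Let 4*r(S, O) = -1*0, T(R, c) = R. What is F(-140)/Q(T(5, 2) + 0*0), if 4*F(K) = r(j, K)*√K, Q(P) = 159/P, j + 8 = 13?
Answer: 0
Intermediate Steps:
j = 5 (j = -8 + 13 = 5)
r(S, O) = 0 (r(S, O) = (-1*0)/4 = (¼)*0 = 0)
F(K) = 0 (F(K) = (0*√K)/4 = (¼)*0 = 0)
F(-140)/Q(T(5, 2) + 0*0) = 0/((159/(5 + 0*0))) = 0/((159/(5 + 0))) = 0/((159/5)) = 0/((159*(⅕))) = 0/(159/5) = 0*(5/159) = 0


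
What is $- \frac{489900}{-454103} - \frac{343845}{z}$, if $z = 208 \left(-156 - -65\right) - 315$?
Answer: $\frac{165568191735}{8738304029} \approx 18.947$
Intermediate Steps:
$z = -19243$ ($z = 208 \left(-156 + 65\right) - 315 = 208 \left(-91\right) - 315 = -18928 - 315 = -19243$)
$- \frac{489900}{-454103} - \frac{343845}{z} = - \frac{489900}{-454103} - \frac{343845}{-19243} = \left(-489900\right) \left(- \frac{1}{454103}\right) - - \frac{343845}{19243} = \frac{489900}{454103} + \frac{343845}{19243} = \frac{165568191735}{8738304029}$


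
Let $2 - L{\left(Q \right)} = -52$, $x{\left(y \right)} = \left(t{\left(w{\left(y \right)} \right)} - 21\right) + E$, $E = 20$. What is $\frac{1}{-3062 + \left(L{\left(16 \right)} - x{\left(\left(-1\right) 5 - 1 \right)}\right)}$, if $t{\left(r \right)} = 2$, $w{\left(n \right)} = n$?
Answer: $- \frac{1}{3009} \approx -0.00033234$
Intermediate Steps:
$x{\left(y \right)} = 1$ ($x{\left(y \right)} = \left(2 - 21\right) + 20 = -19 + 20 = 1$)
$L{\left(Q \right)} = 54$ ($L{\left(Q \right)} = 2 - -52 = 2 + 52 = 54$)
$\frac{1}{-3062 + \left(L{\left(16 \right)} - x{\left(\left(-1\right) 5 - 1 \right)}\right)} = \frac{1}{-3062 + \left(54 - 1\right)} = \frac{1}{-3062 + 53} = \frac{1}{-3009} = - \frac{1}{3009}$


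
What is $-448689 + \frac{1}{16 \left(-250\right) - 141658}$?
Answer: $- \frac{65355142363}{145658} \approx -4.4869 \cdot 10^{5}$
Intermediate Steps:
$-448689 + \frac{1}{16 \left(-250\right) - 141658} = -448689 + \frac{1}{-4000 - 141658} = -448689 + \frac{1}{-145658} = -448689 - \frac{1}{145658} = - \frac{65355142363}{145658}$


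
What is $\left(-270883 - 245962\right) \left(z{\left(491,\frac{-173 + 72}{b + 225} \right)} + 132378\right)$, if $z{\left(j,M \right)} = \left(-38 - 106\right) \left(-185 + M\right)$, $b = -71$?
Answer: $- \frac{904601168430}{11} \approx -8.2236 \cdot 10^{10}$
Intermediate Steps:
$z{\left(j,M \right)} = 26640 - 144 M$ ($z{\left(j,M \right)} = - 144 \left(-185 + M\right) = 26640 - 144 M$)
$\left(-270883 - 245962\right) \left(z{\left(491,\frac{-173 + 72}{b + 225} \right)} + 132378\right) = \left(-270883 - 245962\right) \left(\left(26640 - 144 \frac{-173 + 72}{-71 + 225}\right) + 132378\right) = - 516845 \left(\left(26640 - 144 \left(- \frac{101}{154}\right)\right) + 132378\right) = - 516845 \left(\left(26640 - 144 \left(\left(-101\right) \frac{1}{154}\right)\right) + 132378\right) = - 516845 \left(\left(26640 - - \frac{7272}{77}\right) + 132378\right) = - 516845 \left(\left(26640 + \frac{7272}{77}\right) + 132378\right) = - 516845 \left(\frac{2058552}{77} + 132378\right) = \left(-516845\right) \frac{12251658}{77} = - \frac{904601168430}{11}$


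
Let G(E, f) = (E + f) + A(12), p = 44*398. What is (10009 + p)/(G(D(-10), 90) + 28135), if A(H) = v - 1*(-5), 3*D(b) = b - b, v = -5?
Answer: 27521/28225 ≈ 0.97506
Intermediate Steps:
D(b) = 0 (D(b) = (b - b)/3 = (⅓)*0 = 0)
A(H) = 0 (A(H) = -5 - 1*(-5) = -5 + 5 = 0)
p = 17512
G(E, f) = E + f (G(E, f) = (E + f) + 0 = E + f)
(10009 + p)/(G(D(-10), 90) + 28135) = (10009 + 17512)/((0 + 90) + 28135) = 27521/(90 + 28135) = 27521/28225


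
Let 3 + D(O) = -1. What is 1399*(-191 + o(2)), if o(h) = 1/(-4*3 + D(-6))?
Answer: -4276743/16 ≈ -2.6730e+5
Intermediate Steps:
D(O) = -4 (D(O) = -3 - 1 = -4)
o(h) = -1/16 (o(h) = 1/(-4*3 - 4) = 1/(-12 - 4) = 1/(-16) = -1/16)
1399*(-191 + o(2)) = 1399*(-191 - 1/16) = 1399*(-3057/16) = -4276743/16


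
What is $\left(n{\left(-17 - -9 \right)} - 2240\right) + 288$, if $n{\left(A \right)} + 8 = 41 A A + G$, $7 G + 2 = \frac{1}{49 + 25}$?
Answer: $\frac{49115}{74} \approx 663.72$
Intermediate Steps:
$G = - \frac{21}{74}$ ($G = - \frac{2}{7} + \frac{1}{7 \left(49 + 25\right)} = - \frac{2}{7} + \frac{1}{7 \cdot 74} = - \frac{2}{7} + \frac{1}{7} \cdot \frac{1}{74} = - \frac{2}{7} + \frac{1}{518} = - \frac{21}{74} \approx -0.28378$)
$n{\left(A \right)} = - \frac{613}{74} + 41 A^{2}$ ($n{\left(A \right)} = -8 + \left(41 A A - \frac{21}{74}\right) = -8 + \left(41 A^{2} - \frac{21}{74}\right) = -8 + \left(- \frac{21}{74} + 41 A^{2}\right) = - \frac{613}{74} + 41 A^{2}$)
$\left(n{\left(-17 - -9 \right)} - 2240\right) + 288 = \left(\left(- \frac{613}{74} + 41 \left(-17 - -9\right)^{2}\right) - 2240\right) + 288 = \left(\left(- \frac{613}{74} + 41 \left(-17 + 9\right)^{2}\right) - 2240\right) + 288 = \left(\left(- \frac{613}{74} + 41 \left(-8\right)^{2}\right) - 2240\right) + 288 = \left(\left(- \frac{613}{74} + 41 \cdot 64\right) - 2240\right) + 288 = \left(\left(- \frac{613}{74} + 2624\right) - 2240\right) + 288 = \left(\frac{193563}{74} - 2240\right) + 288 = \frac{27803}{74} + 288 = \frac{49115}{74}$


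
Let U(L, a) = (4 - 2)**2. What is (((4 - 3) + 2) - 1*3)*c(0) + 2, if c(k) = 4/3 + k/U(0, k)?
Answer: 2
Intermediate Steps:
U(L, a) = 4 (U(L, a) = 2**2 = 4)
c(k) = 4/3 + k/4
(((4 - 3) + 2) - 1*3)*c(0) + 2 = (((4 - 3) + 2) - 1*3)*(4/3 + (1/4)*0) + 2 = ((1 + 2) - 3)*(4/3 + 0) + 2 = (3 - 3)*(4/3) + 2 = 0*(4/3) + 2 = 0 + 2 = 2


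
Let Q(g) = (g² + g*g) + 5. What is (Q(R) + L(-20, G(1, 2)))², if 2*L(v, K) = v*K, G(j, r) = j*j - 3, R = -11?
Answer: 71289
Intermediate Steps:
G(j, r) = -3 + j² (G(j, r) = j² - 3 = -3 + j²)
Q(g) = 5 + 2*g² (Q(g) = (g² + g²) + 5 = 2*g² + 5 = 5 + 2*g²)
L(v, K) = K*v/2 (L(v, K) = (v*K)/2 = (K*v)/2 = K*v/2)
(Q(R) + L(-20, G(1, 2)))² = ((5 + 2*(-11)²) + (½)*(-3 + 1²)*(-20))² = ((5 + 2*121) + (½)*(-3 + 1)*(-20))² = ((5 + 242) + (½)*(-2)*(-20))² = (247 + 20)² = 267² = 71289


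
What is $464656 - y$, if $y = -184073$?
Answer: $648729$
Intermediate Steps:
$464656 - y = 464656 - -184073 = 464656 + 184073 = 648729$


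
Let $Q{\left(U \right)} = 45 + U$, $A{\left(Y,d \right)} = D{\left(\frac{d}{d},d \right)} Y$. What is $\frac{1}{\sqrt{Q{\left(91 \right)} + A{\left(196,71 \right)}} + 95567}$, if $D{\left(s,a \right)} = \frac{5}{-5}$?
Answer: $\frac{95567}{9133051549} - \frac{2 i \sqrt{15}}{9133051549} \approx 1.0464 \cdot 10^{-5} - 8.4813 \cdot 10^{-10} i$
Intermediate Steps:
$D{\left(s,a \right)} = -1$ ($D{\left(s,a \right)} = 5 \left(- \frac{1}{5}\right) = -1$)
$A{\left(Y,d \right)} = - Y$
$\frac{1}{\sqrt{Q{\left(91 \right)} + A{\left(196,71 \right)}} + 95567} = \frac{1}{\sqrt{\left(45 + 91\right) - 196} + 95567} = \frac{1}{\sqrt{136 - 196} + 95567} = \frac{1}{\sqrt{-60} + 95567} = \frac{1}{2 i \sqrt{15} + 95567} = \frac{1}{95567 + 2 i \sqrt{15}}$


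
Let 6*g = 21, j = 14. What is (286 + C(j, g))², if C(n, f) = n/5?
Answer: 2085136/25 ≈ 83406.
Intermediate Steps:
g = 7/2 (g = (⅙)*21 = 7/2 ≈ 3.5000)
C(n, f) = n/5 (C(n, f) = n*(⅕) = n/5)
(286 + C(j, g))² = (286 + (⅕)*14)² = (286 + 14/5)² = (1444/5)² = 2085136/25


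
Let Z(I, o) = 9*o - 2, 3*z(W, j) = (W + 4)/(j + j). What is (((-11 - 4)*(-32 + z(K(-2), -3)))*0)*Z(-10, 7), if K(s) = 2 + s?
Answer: 0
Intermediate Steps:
z(W, j) = (4 + W)/(6*j) (z(W, j) = ((W + 4)/(j + j))/3 = ((4 + W)/((2*j)))/3 = ((4 + W)*(1/(2*j)))/3 = ((4 + W)/(2*j))/3 = (4 + W)/(6*j))
Z(I, o) = -2 + 9*o
(((-11 - 4)*(-32 + z(K(-2), -3)))*0)*Z(-10, 7) = (((-11 - 4)*(-32 + (⅙)*(4 + (2 - 2))/(-3)))*0)*(-2 + 9*7) = (-15*(-32 + (⅙)*(-⅓)*(4 + 0))*0)*(-2 + 63) = (-15*(-32 + (⅙)*(-⅓)*4)*0)*61 = (-15*(-32 - 2/9)*0)*61 = (-15*(-290/9)*0)*61 = ((1450/3)*0)*61 = 0*61 = 0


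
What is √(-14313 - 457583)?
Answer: 2*I*√117974 ≈ 686.95*I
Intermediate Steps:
√(-14313 - 457583) = √(-471896) = 2*I*√117974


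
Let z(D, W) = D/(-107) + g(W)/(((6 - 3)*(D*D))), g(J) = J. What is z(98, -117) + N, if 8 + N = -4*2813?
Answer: -11572036645/1027628 ≈ -11261.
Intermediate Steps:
N = -11260 (N = -8 - 4*2813 = -8 - 11252 = -11260)
z(D, W) = -D/107 + W/(3*D**2) (z(D, W) = D/(-107) + W/(((6 - 3)*(D*D))) = D*(-1/107) + W/((3*D**2)) = -D/107 + W*(1/(3*D**2)) = -D/107 + W/(3*D**2))
z(98, -117) + N = (-1/107*98 + (1/3)*(-117)/98**2) - 11260 = (-98/107 + (1/3)*(-117)*(1/9604)) - 11260 = (-98/107 - 39/9604) - 11260 = -945365/1027628 - 11260 = -11572036645/1027628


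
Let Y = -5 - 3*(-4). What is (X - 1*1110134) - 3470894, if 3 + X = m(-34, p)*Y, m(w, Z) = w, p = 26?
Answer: -4581269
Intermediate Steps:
Y = 7 (Y = -5 + 12 = 7)
X = -241 (X = -3 - 34*7 = -3 - 238 = -241)
(X - 1*1110134) - 3470894 = (-241 - 1*1110134) - 3470894 = (-241 - 1110134) - 3470894 = -1110375 - 3470894 = -4581269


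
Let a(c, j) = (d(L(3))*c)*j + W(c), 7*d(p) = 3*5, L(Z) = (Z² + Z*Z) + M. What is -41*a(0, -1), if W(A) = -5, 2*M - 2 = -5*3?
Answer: 205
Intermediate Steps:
M = -13/2 (M = 1 + (-5*3)/2 = 1 + (½)*(-15) = 1 - 15/2 = -13/2 ≈ -6.5000)
L(Z) = -13/2 + 2*Z² (L(Z) = (Z² + Z*Z) - 13/2 = (Z² + Z²) - 13/2 = 2*Z² - 13/2 = -13/2 + 2*Z²)
d(p) = 15/7 (d(p) = (3*5)/7 = (⅐)*15 = 15/7)
a(c, j) = -5 + 15*c*j/7 (a(c, j) = (15*c/7)*j - 5 = 15*c*j/7 - 5 = -5 + 15*c*j/7)
-41*a(0, -1) = -41*(-5 + (15/7)*0*(-1)) = -41*(-5 + 0) = -41*(-5) = 205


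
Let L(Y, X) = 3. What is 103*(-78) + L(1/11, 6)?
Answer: -8031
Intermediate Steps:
103*(-78) + L(1/11, 6) = 103*(-78) + 3 = -8034 + 3 = -8031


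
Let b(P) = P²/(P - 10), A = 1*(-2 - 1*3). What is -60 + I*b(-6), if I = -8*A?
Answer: -150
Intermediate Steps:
A = -5 (A = 1*(-2 - 3) = 1*(-5) = -5)
b(P) = P²/(-10 + P)
I = 40 (I = -8*(-5) = 40)
-60 + I*b(-6) = -60 + 40*((-6)²/(-10 - 6)) = -60 + 40*(36/(-16)) = -60 + 40*(36*(-1/16)) = -60 + 40*(-9/4) = -60 - 90 = -150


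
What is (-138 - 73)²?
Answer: 44521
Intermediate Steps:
(-138 - 73)² = (-211)² = 44521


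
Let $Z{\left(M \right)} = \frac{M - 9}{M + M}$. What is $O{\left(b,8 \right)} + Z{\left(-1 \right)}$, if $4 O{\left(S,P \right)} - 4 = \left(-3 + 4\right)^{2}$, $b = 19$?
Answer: $\frac{25}{4} \approx 6.25$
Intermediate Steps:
$O{\left(S,P \right)} = \frac{5}{4}$ ($O{\left(S,P \right)} = 1 + \frac{\left(-3 + 4\right)^{2}}{4} = 1 + \frac{1^{2}}{4} = 1 + \frac{1}{4} \cdot 1 = 1 + \frac{1}{4} = \frac{5}{4}$)
$Z{\left(M \right)} = \frac{-9 + M}{2 M}$
$O{\left(b,8 \right)} + Z{\left(-1 \right)} = \frac{5}{4} + \frac{-9 - 1}{2 \left(-1\right)} = \frac{5}{4} + \frac{1}{2} \left(-1\right) \left(-10\right) = \frac{5}{4} + 5 = \frac{25}{4}$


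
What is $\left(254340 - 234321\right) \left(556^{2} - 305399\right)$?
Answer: $74811003$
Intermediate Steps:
$\left(254340 - 234321\right) \left(556^{2} - 305399\right) = 20019 \left(309136 - 305399\right) = 20019 \cdot 3737 = 74811003$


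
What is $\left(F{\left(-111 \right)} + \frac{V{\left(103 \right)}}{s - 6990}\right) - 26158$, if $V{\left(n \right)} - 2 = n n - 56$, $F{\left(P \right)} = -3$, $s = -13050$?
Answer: $- \frac{104855399}{4008} \approx -26162.0$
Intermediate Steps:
$V{\left(n \right)} = -54 + n^{2}$ ($V{\left(n \right)} = 2 + \left(n n - 56\right) = 2 + \left(n^{2} - 56\right) = 2 + \left(-56 + n^{2}\right) = -54 + n^{2}$)
$\left(F{\left(-111 \right)} + \frac{V{\left(103 \right)}}{s - 6990}\right) - 26158 = \left(-3 + \frac{-54 + 103^{2}}{-13050 - 6990}\right) - 26158 = \left(-3 + \frac{-54 + 10609}{-20040}\right) - 26158 = \left(-3 + 10555 \left(- \frac{1}{20040}\right)\right) - 26158 = \left(-3 - \frac{2111}{4008}\right) - 26158 = - \frac{14135}{4008} - 26158 = - \frac{104855399}{4008}$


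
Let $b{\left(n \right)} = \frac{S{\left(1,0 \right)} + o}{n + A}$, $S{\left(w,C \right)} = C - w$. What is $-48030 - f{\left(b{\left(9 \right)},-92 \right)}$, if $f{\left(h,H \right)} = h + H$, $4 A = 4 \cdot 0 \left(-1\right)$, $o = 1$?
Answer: $-47938$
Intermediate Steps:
$A = 0$ ($A = \frac{4 \cdot 0 \left(-1\right)}{4} = \frac{0 \left(-1\right)}{4} = \frac{1}{4} \cdot 0 = 0$)
$b{\left(n \right)} = 0$ ($b{\left(n \right)} = \frac{\left(0 - 1\right) + 1}{n + 0} = \frac{\left(0 - 1\right) + 1}{n} = \frac{-1 + 1}{n} = \frac{0}{n} = 0$)
$f{\left(h,H \right)} = H + h$
$-48030 - f{\left(b{\left(9 \right)},-92 \right)} = -48030 - \left(-92 + 0\right) = -48030 - -92 = -48030 + 92 = -47938$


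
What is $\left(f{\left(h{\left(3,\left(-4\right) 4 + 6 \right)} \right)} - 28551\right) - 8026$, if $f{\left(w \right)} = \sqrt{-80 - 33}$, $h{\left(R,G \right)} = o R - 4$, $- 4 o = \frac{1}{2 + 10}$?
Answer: $-36577 + i \sqrt{113} \approx -36577.0 + 10.63 i$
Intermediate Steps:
$o = - \frac{1}{48}$ ($o = - \frac{1}{4 \left(2 + 10\right)} = - \frac{1}{4 \cdot 12} = \left(- \frac{1}{4}\right) \frac{1}{12} = - \frac{1}{48} \approx -0.020833$)
$h{\left(R,G \right)} = -4 - \frac{R}{48}$ ($h{\left(R,G \right)} = - \frac{R}{48} - 4 = -4 - \frac{R}{48}$)
$f{\left(w \right)} = i \sqrt{113}$ ($f{\left(w \right)} = \sqrt{-113} = i \sqrt{113}$)
$\left(f{\left(h{\left(3,\left(-4\right) 4 + 6 \right)} \right)} - 28551\right) - 8026 = \left(i \sqrt{113} - 28551\right) - 8026 = \left(-28551 + i \sqrt{113}\right) - 8026 = -36577 + i \sqrt{113}$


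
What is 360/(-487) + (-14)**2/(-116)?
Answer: -34303/14123 ≈ -2.4289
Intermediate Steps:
360/(-487) + (-14)**2/(-116) = 360*(-1/487) + 196*(-1/116) = -360/487 - 49/29 = -34303/14123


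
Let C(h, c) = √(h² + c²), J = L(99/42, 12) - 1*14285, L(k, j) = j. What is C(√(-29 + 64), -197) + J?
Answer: -14273 + 6*√1079 ≈ -14076.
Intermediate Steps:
J = -14273 (J = 12 - 1*14285 = 12 - 14285 = -14273)
C(h, c) = √(c² + h²)
C(√(-29 + 64), -197) + J = √((-197)² + (√(-29 + 64))²) - 14273 = √(38809 + (√35)²) - 14273 = √(38809 + 35) - 14273 = √38844 - 14273 = 6*√1079 - 14273 = -14273 + 6*√1079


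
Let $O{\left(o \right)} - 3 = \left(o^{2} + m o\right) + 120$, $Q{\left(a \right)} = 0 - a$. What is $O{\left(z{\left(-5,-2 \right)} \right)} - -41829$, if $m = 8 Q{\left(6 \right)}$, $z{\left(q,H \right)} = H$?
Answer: $42052$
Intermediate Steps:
$Q{\left(a \right)} = - a$
$m = -48$ ($m = 8 \left(\left(-1\right) 6\right) = 8 \left(-6\right) = -48$)
$O{\left(o \right)} = 123 + o^{2} - 48 o$ ($O{\left(o \right)} = 3 + \left(\left(o^{2} - 48 o\right) + 120\right) = 3 + \left(120 + o^{2} - 48 o\right) = 123 + o^{2} - 48 o$)
$O{\left(z{\left(-5,-2 \right)} \right)} - -41829 = \left(123 + \left(-2\right)^{2} - -96\right) - -41829 = \left(123 + 4 + 96\right) + 41829 = 223 + 41829 = 42052$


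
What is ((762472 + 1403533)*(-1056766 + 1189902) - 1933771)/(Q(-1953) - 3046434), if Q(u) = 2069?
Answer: -288371307909/3044365 ≈ -94723.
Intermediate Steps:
((762472 + 1403533)*(-1056766 + 1189902) - 1933771)/(Q(-1953) - 3046434) = ((762472 + 1403533)*(-1056766 + 1189902) - 1933771)/(2069 - 3046434) = (2166005*133136 - 1933771)/(-3044365) = (288373241680 - 1933771)*(-1/3044365) = 288371307909*(-1/3044365) = -288371307909/3044365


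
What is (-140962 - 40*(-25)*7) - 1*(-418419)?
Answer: 284457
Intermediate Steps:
(-140962 - 40*(-25)*7) - 1*(-418419) = (-140962 - (-1000)*7) + 418419 = (-140962 - 1*(-7000)) + 418419 = (-140962 + 7000) + 418419 = -133962 + 418419 = 284457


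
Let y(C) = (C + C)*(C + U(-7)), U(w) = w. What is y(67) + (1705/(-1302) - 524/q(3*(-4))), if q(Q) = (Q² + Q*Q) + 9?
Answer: 33417539/4158 ≈ 8036.9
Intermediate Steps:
q(Q) = 9 + 2*Q² (q(Q) = (Q² + Q²) + 9 = 2*Q² + 9 = 9 + 2*Q²)
y(C) = 2*C*(-7 + C) (y(C) = (C + C)*(C - 7) = (2*C)*(-7 + C) = 2*C*(-7 + C))
y(67) + (1705/(-1302) - 524/q(3*(-4))) = 2*67*(-7 + 67) + (1705/(-1302) - 524/(9 + 2*(3*(-4))²)) = 2*67*60 + (1705*(-1/1302) - 524/(9 + 2*(-12)²)) = 8040 + (-55/42 - 524/(9 + 2*144)) = 8040 + (-55/42 - 524/(9 + 288)) = 8040 + (-55/42 - 524/297) = 8040 - 12781/4158 = 33417539/4158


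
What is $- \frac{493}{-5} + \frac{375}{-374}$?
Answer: $\frac{182507}{1870} \approx 97.597$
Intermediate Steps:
$- \frac{493}{-5} + \frac{375}{-374} = \left(-493\right) \left(- \frac{1}{5}\right) + 375 \left(- \frac{1}{374}\right) = \frac{493}{5} - \frac{375}{374} = \frac{182507}{1870}$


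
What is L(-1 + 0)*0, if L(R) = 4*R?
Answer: 0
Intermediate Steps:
L(-1 + 0)*0 = (4*(-1 + 0))*0 = (4*(-1))*0 = -4*0 = 0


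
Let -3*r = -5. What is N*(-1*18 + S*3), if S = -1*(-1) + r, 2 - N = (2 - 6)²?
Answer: 140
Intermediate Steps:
r = 5/3 (r = -⅓*(-5) = 5/3 ≈ 1.6667)
N = -14 (N = 2 - (2 - 6)² = 2 - 1*(-4)² = 2 - 1*16 = 2 - 16 = -14)
S = 8/3 (S = -1*(-1) + 5/3 = 1 + 5/3 = 8/3 ≈ 2.6667)
N*(-1*18 + S*3) = -14*(-1*18 + (8/3)*3) = -14*(-18 + 8) = -14*(-10) = 140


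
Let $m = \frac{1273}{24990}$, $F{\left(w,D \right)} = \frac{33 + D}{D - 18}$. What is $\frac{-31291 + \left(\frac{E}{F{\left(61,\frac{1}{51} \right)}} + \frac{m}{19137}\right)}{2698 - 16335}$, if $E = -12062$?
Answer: $\frac{2488798947504496}{1372811958591255} \approx 1.8129$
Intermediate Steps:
$F{\left(w,D \right)} = \frac{33 + D}{-18 + D}$
$m = \frac{1273}{24990}$ ($m = 1273 \cdot \frac{1}{24990} = \frac{1273}{24990} \approx 0.05094$)
$\frac{-31291 + \left(\frac{E}{F{\left(61,\frac{1}{51} \right)}} + \frac{m}{19137}\right)}{2698 - 16335} = \frac{-31291 - \left(- \frac{1273}{478233630} + 12062 \frac{-18 + \frac{1}{51}}{33 + \frac{1}{51}}\right)}{2698 - 16335} = \frac{-31291 - \left(- \frac{1273}{478233630} + \frac{12062}{\frac{1}{-18 + \frac{1}{51}} \left(33 + \frac{1}{51}\right)}\right)}{-13637} = \left(-31291 - \left(- \frac{1273}{478233630} + \frac{12062}{\frac{1}{- \frac{917}{51}} \cdot \frac{1684}{51}}\right)\right) \left(- \frac{1}{13637}\right) = \left(-31291 - \left(- \frac{1273}{478233630} + \frac{12062}{\left(- \frac{51}{917}\right) \frac{1684}{51}}\right)\right) \left(- \frac{1}{13637}\right) = \left(-31291 - \left(- \frac{1273}{478233630} + \frac{12062}{- \frac{1684}{917}}\right)\right) \left(- \frac{1}{13637}\right) = \left(-31291 + \left(\left(-12062\right) \left(- \frac{917}{1684}\right) + \frac{1273}{478233630}\right)\right) \left(- \frac{1}{13637}\right) = \left(-31291 + \left(\frac{5530427}{842} + \frac{1273}{478233630}\right)\right) \left(- \frac{1}{13637}\right) = \left(-31291 + \frac{661209045182969}{100668179115}\right) \left(- \frac{1}{13637}\right) = \left(- \frac{2488798947504496}{100668179115}\right) \left(- \frac{1}{13637}\right) = \frac{2488798947504496}{1372811958591255}$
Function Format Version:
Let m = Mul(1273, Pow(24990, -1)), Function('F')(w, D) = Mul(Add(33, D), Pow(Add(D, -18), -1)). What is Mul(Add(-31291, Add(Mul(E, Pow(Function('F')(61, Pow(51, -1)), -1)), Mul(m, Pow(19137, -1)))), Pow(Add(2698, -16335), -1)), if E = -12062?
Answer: Rational(2488798947504496, 1372811958591255) ≈ 1.8129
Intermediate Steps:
Function('F')(w, D) = Mul(Pow(Add(-18, D), -1), Add(33, D)) (Function('F')(w, D) = Mul(Add(33, D), Pow(Add(-18, D), -1)) = Mul(Pow(Add(-18, D), -1), Add(33, D)))
m = Rational(1273, 24990) (m = Mul(1273, Rational(1, 24990)) = Rational(1273, 24990) ≈ 0.050940)
Mul(Add(-31291, Add(Mul(E, Pow(Function('F')(61, Pow(51, -1)), -1)), Mul(m, Pow(19137, -1)))), Pow(Add(2698, -16335), -1)) = Mul(Add(-31291, Add(Mul(-12062, Pow(Mul(Pow(Add(-18, Pow(51, -1)), -1), Add(33, Pow(51, -1))), -1)), Mul(Rational(1273, 24990), Pow(19137, -1)))), Pow(Add(2698, -16335), -1)) = Mul(Add(-31291, Add(Mul(-12062, Pow(Mul(Pow(Add(-18, Rational(1, 51)), -1), Add(33, Rational(1, 51))), -1)), Mul(Rational(1273, 24990), Rational(1, 19137)))), Pow(-13637, -1)) = Mul(Add(-31291, Add(Mul(-12062, Pow(Mul(Pow(Rational(-917, 51), -1), Rational(1684, 51)), -1)), Rational(1273, 478233630))), Rational(-1, 13637)) = Mul(Add(-31291, Add(Mul(-12062, Pow(Mul(Rational(-51, 917), Rational(1684, 51)), -1)), Rational(1273, 478233630))), Rational(-1, 13637)) = Mul(Add(-31291, Add(Mul(-12062, Pow(Rational(-1684, 917), -1)), Rational(1273, 478233630))), Rational(-1, 13637)) = Mul(Add(-31291, Add(Mul(-12062, Rational(-917, 1684)), Rational(1273, 478233630))), Rational(-1, 13637)) = Mul(Add(-31291, Add(Rational(5530427, 842), Rational(1273, 478233630))), Rational(-1, 13637)) = Mul(Add(-31291, Rational(661209045182969, 100668179115)), Rational(-1, 13637)) = Mul(Rational(-2488798947504496, 100668179115), Rational(-1, 13637)) = Rational(2488798947504496, 1372811958591255)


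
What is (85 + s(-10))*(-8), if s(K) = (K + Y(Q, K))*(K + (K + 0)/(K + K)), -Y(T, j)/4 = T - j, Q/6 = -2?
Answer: -832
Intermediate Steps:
Q = -12 (Q = 6*(-2) = -12)
Y(T, j) = -4*T + 4*j (Y(T, j) = -4*(T - j) = -4*T + 4*j)
s(K) = (½ + K)*(48 + 5*K) (s(K) = (K + (-4*(-12) + 4*K))*(K + (K + 0)/(K + K)) = (K + (48 + 4*K))*(K + K/((2*K))) = (48 + 5*K)*(K + K*(1/(2*K))) = (48 + 5*K)*(K + ½) = (48 + 5*K)*(½ + K) = (½ + K)*(48 + 5*K))
(85 + s(-10))*(-8) = (85 + (24 + 5*(-10)² + (101/2)*(-10)))*(-8) = (85 + (24 + 5*100 - 505))*(-8) = (85 + (24 + 500 - 505))*(-8) = (85 + 19)*(-8) = 104*(-8) = -832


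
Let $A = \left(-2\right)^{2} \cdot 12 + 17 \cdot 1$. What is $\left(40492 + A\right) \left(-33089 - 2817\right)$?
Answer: $-1456239642$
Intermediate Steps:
$A = 65$ ($A = 4 \cdot 12 + 17 = 48 + 17 = 65$)
$\left(40492 + A\right) \left(-33089 - 2817\right) = \left(40492 + 65\right) \left(-33089 - 2817\right) = 40557 \left(-35906\right) = -1456239642$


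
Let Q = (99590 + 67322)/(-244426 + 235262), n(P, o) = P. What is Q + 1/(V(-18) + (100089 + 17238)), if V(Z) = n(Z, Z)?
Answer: -4895067661/268754919 ≈ -18.214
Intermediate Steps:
V(Z) = Z
Q = -41728/2291 (Q = 166912/(-9164) = 166912*(-1/9164) = -41728/2291 ≈ -18.214)
Q + 1/(V(-18) + (100089 + 17238)) = -41728/2291 + 1/(-18 + (100089 + 17238)) = -41728/2291 + 1/(-18 + 117327) = -41728/2291 + 1/117309 = -4895067661/268754919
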